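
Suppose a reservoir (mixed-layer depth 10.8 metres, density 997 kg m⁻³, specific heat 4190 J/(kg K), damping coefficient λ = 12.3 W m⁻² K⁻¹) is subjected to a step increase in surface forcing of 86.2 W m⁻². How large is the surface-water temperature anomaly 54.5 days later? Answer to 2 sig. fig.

Areal heat capacity C = ρ c_p D = 997 × 4190 × 10.8 = 4.51×10^7 J/(m^2 K).
τ = C / λ = 4.51×10^7 / 12.3 = 3.67×10^6 s.
Equilibrium anomaly ΔT_eq = F / λ = 86.2 / 12.3 = 7.01 K.
t = 54.5 days = 4.71×10^6 s, so t/τ = 1.28.
ΔT(t) = ΔT_eq (1 − e^(−t/τ)) = 7.01 × (1 − e^−1.28) = 5.07 K.

5.1 K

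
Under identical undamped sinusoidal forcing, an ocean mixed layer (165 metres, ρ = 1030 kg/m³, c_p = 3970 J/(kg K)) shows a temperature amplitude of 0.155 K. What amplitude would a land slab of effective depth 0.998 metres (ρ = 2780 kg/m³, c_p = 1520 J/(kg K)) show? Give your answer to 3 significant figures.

24.8 K

C_ocean = 6.75×10^8 J/(m²·K); C_land = 4.22×10^6 J/(m²·K).
A ∝ 1/C ⇒ A_land = A_ocean × C_ocean/C_land = 0.155 × 160 = 24.8 K.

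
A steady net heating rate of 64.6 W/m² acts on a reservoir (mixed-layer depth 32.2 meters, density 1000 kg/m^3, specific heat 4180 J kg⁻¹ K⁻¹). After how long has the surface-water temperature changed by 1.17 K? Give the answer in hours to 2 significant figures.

Areal heat capacity C = ρ c_p D = 1000 × 4180 × 32.2 = 1.35×10^8 J/(m^2 K).
Time required: Δt = C ΔT / F = 1.35×10^8 × 1.17 / 64.6 = 2.44×10^6 s.
In hours: 2.44×10^6 s / (3600 s/hour) = 677 hours.

680 hours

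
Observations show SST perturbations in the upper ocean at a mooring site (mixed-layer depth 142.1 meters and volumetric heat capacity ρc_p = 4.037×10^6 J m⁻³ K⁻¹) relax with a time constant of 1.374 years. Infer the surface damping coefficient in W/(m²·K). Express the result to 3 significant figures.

13.2

Areal heat capacity C = ρc_p × D = 4.037×10^6 × 142.1 = 5.74×10^8 J m⁻² K⁻¹.
τ = 1.374 years = 4.34×10^7 s.
λ = C / τ = 5.74×10^8 / 4.34×10^7 = 13.2 W/(m²·K).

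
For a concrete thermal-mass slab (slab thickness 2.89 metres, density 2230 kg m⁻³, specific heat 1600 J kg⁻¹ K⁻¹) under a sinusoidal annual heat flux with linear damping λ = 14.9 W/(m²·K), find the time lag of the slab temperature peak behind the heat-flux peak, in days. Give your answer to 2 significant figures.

Areal heat capacity C = ρ c_p D = 2230 × 1600 × 2.89 = 1.03×10^7 J/(m²·K).
ω = 2π / 3.15×10^7 s = 1.99×10^-7 s⁻¹.
Phase lag φ = arctan(Cω/λ) = arctan(2.05/14.9) = 0.137 rad.
Time lag = φ / ω = 0.137 / 1.99×10^-7 = 6.88×10^5 s = 7.96 days.

8.0 days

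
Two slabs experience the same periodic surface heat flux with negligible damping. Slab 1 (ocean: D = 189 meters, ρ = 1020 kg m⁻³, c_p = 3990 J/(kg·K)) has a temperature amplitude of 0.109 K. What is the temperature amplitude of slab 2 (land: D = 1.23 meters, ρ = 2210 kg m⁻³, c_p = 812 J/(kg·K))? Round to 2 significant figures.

C_ocean = 7.69×10^8 J/(m²·K); C_land = 2.21×10^6 J/(m²·K).
A ∝ 1/C ⇒ A_land = A_ocean × C_ocean/C_land = 0.109 × 348 = 38.0 K.

38 K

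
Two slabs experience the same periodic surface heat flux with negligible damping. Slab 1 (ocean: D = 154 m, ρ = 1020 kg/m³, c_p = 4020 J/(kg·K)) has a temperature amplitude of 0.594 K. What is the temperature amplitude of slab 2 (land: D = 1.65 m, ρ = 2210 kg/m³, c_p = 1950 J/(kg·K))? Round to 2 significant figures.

53 K

C_ocean = 6.31×10^8 J/(m²·K); C_land = 7.11×10^6 J/(m²·K).
A ∝ 1/C ⇒ A_land = A_ocean × C_ocean/C_land = 0.594 × 88.8 = 52.8 K.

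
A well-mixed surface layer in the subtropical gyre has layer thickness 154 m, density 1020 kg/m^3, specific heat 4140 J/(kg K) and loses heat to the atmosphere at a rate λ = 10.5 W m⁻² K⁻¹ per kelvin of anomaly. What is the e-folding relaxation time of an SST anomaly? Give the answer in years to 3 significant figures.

Areal heat capacity C = ρ c_p D = 1020 × 4140 × 154 = 6.50×10^8 J/(m^2 K).
Relaxation time τ = C / λ = 6.50×10^8 / 10.5 = 6.19×10^7 s.
In years: 6.19×10^7 s / (3.156×10^7 s/year) = 1.96 years.

1.96 years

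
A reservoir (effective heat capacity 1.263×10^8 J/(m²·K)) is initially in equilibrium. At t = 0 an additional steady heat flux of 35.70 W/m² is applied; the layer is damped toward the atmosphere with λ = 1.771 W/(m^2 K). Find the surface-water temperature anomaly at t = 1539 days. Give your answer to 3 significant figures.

Areal heat capacity C = 1.263×10^8 J/(m²·K) (given).
τ = C / λ = 1.26×10^8 / 1.771 = 7.13×10^7 s.
Equilibrium anomaly ΔT_eq = F / λ = 35.70 / 1.771 = 20.2 K.
t = 1539 days = 1.33×10^8 s, so t/τ = 1.86.
ΔT(t) = ΔT_eq (1 − e^(−t/τ)) = 20.2 × (1 − e^−1.86) = 17.0 K.

17.0 K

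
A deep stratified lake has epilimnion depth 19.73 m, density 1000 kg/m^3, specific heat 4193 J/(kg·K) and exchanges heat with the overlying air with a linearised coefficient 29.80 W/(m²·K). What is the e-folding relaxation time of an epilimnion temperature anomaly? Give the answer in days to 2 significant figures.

32 days

Areal heat capacity C = ρ c_p D = 1000 × 4193 × 19.73 = 8.27×10^7 J/(m^2 K).
Relaxation time τ = C / λ = 8.27×10^7 / 29.80 = 2.78×10^6 s.
In days: 2.78×10^6 s / (86400 s/day) = 32.1 days.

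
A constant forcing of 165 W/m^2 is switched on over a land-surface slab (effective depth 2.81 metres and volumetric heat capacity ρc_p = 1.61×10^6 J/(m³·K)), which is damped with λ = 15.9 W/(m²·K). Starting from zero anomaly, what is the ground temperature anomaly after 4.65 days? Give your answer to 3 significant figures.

7.85 K

Areal heat capacity C = ρc_p × D = 1.61×10^6 × 2.81 = 4.52×10^6 J m⁻² K⁻¹.
τ = C / λ = 4.52×10^6 / 15.9 = 2.85×10^5 s.
Equilibrium anomaly ΔT_eq = F / λ = 165 / 15.9 = 10.4 K.
t = 4.65 days = 4.02×10^5 s, so t/τ = 1.41.
ΔT(t) = ΔT_eq (1 − e^(−t/τ)) = 10.4 × (1 − e^−1.41) = 7.85 K.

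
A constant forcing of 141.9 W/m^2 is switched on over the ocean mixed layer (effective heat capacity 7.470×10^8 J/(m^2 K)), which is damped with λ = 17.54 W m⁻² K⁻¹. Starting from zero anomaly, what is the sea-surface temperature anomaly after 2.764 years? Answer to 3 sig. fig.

7.05 K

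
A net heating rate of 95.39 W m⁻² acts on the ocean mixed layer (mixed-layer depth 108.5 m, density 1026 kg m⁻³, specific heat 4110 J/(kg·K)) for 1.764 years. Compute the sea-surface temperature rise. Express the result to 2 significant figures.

12 K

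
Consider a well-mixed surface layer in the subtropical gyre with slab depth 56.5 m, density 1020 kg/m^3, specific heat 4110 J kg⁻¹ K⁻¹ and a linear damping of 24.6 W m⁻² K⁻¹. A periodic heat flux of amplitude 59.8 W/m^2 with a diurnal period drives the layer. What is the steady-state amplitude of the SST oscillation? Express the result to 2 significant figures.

0.0035 K

Areal heat capacity C = ρ c_p D = 1020 × 4110 × 56.5 = 2.37×10^8 J m⁻² K⁻¹.
Angular frequency ω = 2π / T = 2π / 86400 s = 7.27×10^-5 s⁻¹.
√((Cω)² + λ²) = √((17200)² + 24.6²) = 17200 W/(m²·K).
Amplitude A = F₀ / √((Cω)²+λ²) = 59.8 / 17200 = 0.00347 K.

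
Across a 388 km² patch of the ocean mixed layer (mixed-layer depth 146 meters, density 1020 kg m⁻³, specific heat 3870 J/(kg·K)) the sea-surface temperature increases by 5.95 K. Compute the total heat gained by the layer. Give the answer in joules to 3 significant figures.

Areal heat capacity C = ρ c_p D = 1020 × 3870 × 146 = 5.76×10^8 J/(m^2 K).
Heat per unit area: q = C ΔT = 5.76×10^8 × 5.95 = 3.43×10^9 J/m².
Total heat: Q = q × A = 3.43×10^9 × (388 × 10⁶ m²) = 1.33×10^18 J.

1.33×10^18 J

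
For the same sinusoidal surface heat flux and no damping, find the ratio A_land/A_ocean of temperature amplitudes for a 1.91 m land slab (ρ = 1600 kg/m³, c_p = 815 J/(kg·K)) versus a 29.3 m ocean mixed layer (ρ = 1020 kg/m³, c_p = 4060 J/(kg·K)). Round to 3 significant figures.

C_ocean = 1020 × 4060 × 29.3 = 1.21×10^8 J/(m²·K).
C_land = 1600 × 815 × 1.91 = 2.49×10^6 J/(m²·K).
Undamped amplitude ∝ 1/C, so A_land/A_ocean = C_ocean/C_land = 48.7.

48.7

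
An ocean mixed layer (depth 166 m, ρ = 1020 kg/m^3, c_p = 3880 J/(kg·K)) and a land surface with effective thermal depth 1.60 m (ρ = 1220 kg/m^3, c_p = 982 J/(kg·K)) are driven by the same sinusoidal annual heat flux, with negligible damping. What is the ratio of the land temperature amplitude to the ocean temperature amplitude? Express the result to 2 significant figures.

340

C_ocean = 1020 × 3880 × 166 = 6.57×10^8 J/(m²·K).
C_land = 1220 × 982 × 1.60 = 1.92×10^6 J/(m²·K).
Undamped amplitude ∝ 1/C, so A_land/A_ocean = C_ocean/C_land = 343.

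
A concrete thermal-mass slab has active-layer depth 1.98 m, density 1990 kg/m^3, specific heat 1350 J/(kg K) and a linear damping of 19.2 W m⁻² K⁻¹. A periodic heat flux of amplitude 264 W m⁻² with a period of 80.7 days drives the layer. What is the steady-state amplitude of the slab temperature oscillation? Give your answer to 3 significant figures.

13.3 K

Areal heat capacity C = ρ c_p D = 1990 × 1350 × 1.98 = 5.32×10^6 J/(m^2 K).
Angular frequency ω = 2π / T = 2π / 6.97×10^6 s = 9.01×10^-7 s⁻¹.
√((Cω)² + λ²) = √((4.79)² + 19.2²) = 19.8 W/(m²·K).
Amplitude A = F₀ / √((Cω)²+λ²) = 264 / 19.8 = 13.3 K.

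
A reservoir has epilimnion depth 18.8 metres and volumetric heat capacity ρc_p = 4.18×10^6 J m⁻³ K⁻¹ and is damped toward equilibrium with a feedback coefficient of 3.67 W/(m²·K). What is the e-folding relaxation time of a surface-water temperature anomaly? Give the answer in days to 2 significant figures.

Areal heat capacity C = ρc_p × D = 4.18×10^6 × 18.8 = 7.86×10^7 J/(m^2 K).
Relaxation time τ = C / λ = 7.86×10^7 / 3.67 = 2.14×10^7 s.
In days: 2.14×10^7 s / (86400 s/day) = 248 days.

250 days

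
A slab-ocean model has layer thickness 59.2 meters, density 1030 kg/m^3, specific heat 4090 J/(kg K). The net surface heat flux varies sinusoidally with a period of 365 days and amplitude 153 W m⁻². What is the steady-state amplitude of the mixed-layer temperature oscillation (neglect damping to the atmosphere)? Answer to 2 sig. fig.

3.1 K

Areal heat capacity C = ρ c_p D = 1030 × 4090 × 59.2 = 2.49×10^8 J/(m²·K).
Angular frequency ω = 2π / T = 2π / 3.15×10^7 s = 1.99×10^-7 s⁻¹.
Cω = 2.49×10^8 × 1.99×10^-7 = 49.7 W/(m²·K).
Amplitude A = F₀ / (Cω) = 153 / 49.7 = 3.08 K.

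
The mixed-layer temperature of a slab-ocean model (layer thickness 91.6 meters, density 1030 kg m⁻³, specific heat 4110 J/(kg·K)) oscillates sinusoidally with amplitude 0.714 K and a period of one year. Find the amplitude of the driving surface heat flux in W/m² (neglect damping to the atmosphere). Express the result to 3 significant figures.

55.2

Areal heat capacity C = ρ c_p D = 1030 × 4110 × 91.6 = 3.88×10^8 J/(m^2 K).
ω = 2π / 3.15×10^7 s = 1.99×10^-7 s⁻¹.
Cω = 3.88×10^8 × 1.99×10^-7 = 77.3 W/(m²·K).
F₀ = A × Cω = 0.714 × 77.3 = 55.2 W/m².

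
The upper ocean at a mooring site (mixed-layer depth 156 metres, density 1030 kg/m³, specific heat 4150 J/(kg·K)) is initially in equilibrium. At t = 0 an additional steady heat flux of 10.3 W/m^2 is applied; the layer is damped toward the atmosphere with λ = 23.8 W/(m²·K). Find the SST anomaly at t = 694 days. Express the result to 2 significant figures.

0.38 K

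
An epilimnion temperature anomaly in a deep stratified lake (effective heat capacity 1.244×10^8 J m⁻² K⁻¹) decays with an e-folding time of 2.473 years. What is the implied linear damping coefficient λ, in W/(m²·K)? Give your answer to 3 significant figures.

Areal heat capacity C = 1.244×10^8 J m⁻² K⁻¹ (given).
τ = 2.473 years = 7.80×10^7 s.
λ = C / τ = 1.24×10^8 / 7.80×10^7 = 1.59 W/(m²·K).

1.59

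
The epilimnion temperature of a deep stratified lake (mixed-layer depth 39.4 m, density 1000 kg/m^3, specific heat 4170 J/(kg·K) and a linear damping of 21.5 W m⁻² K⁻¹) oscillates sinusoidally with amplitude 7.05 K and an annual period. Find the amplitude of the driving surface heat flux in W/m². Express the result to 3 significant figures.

276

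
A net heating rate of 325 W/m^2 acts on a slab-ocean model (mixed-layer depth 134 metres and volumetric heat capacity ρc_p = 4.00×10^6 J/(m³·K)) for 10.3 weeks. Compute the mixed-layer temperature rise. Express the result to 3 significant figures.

3.78 K

Areal heat capacity C = ρc_p × D = 4.00×10^6 × 134 = 5.36×10^8 J/(m^2 K).
Net heat input Q = F Δt = 325 × (10.3 weeks × 6.048×10^5 s/week) = 2.02×10^9 J/m².
ΔT = Q / C = 2.02×10^9 / 5.36×10^8 = 3.78 K.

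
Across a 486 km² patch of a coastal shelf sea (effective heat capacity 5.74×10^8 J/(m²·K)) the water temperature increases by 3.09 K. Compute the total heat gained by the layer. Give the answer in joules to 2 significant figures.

8.6×10^17 J

Areal heat capacity C = 5.74×10^8 J/(m²·K) (given).
Heat per unit area: q = C ΔT = 5.74×10^8 × 3.09 = 1.77×10^9 J/m².
Total heat: Q = q × A = 1.77×10^9 × (486 × 10⁶ m²) = 8.62×10^17 J.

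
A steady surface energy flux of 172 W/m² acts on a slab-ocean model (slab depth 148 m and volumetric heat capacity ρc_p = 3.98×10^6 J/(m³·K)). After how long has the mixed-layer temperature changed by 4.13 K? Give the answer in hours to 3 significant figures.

Areal heat capacity C = ρc_p × D = 3.98×10^6 × 148 = 5.89×10^8 J/(m²·K).
Time required: Δt = C ΔT / F = 5.89×10^8 × 4.13 / 172 = 1.41×10^7 s.
In hours: 1.41×10^7 s / (3600 s/hour) = 3930 hours.

3930 hours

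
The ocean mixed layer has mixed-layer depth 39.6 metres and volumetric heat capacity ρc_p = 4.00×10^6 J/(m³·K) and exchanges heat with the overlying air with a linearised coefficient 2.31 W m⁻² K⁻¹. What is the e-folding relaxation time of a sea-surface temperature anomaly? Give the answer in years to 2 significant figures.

Areal heat capacity C = ρc_p × D = 4.00×10^6 × 39.6 = 1.58×10^8 J m⁻² K⁻¹.
Relaxation time τ = C / λ = 1.58×10^8 / 2.31 = 6.86×10^7 s.
In years: 6.86×10^7 s / (3.156×10^7 s/year) = 2.17 years.

2.2 years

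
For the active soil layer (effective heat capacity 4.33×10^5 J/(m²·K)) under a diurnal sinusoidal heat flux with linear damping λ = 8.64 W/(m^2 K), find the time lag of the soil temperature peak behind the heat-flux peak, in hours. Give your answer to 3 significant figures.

4.98 hours

Areal heat capacity C = 4.33×10^5 J/(m²·K) (given).
ω = 2π / 86400 s = 7.27×10^-5 s⁻¹.
Phase lag φ = arctan(Cω/λ) = arctan(31.5/8.64) = 1.30 rad.
Time lag = φ / ω = 1.30 / 7.27×10^-5 = 17900 s = 4.98 hours.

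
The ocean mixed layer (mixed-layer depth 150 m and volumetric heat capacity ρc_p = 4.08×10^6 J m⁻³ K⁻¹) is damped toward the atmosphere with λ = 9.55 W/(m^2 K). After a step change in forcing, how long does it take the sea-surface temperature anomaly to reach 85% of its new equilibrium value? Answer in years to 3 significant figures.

Areal heat capacity C = ρc_p × D = 4.08×10^6 × 150 = 6.12×10^8 J/(m²·K).
τ = C / λ = 6.12×10^8 / 9.55 = 6.41×10^7 s.
Fraction reached: 1 − e^(−t/τ) = 0.85 ⇒ t = −τ ln(1 − 0.85) = τ × 1.90.
t = 1.22×10^8 s = 3.85 years.

3.85 years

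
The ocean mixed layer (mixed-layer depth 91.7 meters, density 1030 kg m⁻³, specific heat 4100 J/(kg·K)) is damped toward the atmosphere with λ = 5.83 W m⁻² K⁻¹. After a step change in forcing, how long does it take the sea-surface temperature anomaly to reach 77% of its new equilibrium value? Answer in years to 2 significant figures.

3.1 years

Areal heat capacity C = ρ c_p D = 1030 × 4100 × 91.7 = 3.87×10^8 J/(m^2 K).
τ = C / λ = 3.87×10^8 / 5.83 = 6.64×10^7 s.
Fraction reached: 1 − e^(−t/τ) = 0.77 ⇒ t = −τ ln(1 − 0.77) = τ × 1.47.
t = 9.76×10^7 s = 3.09 years.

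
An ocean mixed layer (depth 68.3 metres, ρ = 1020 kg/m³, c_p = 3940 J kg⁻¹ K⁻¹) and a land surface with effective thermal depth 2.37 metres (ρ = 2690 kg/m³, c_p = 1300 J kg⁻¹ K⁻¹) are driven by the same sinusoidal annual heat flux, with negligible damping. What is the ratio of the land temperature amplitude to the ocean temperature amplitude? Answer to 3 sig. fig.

33.1

C_ocean = 1020 × 3940 × 68.3 = 2.74×10^8 J/(m²·K).
C_land = 2690 × 1300 × 2.37 = 8.29×10^6 J/(m²·K).
Undamped amplitude ∝ 1/C, so A_land/A_ocean = C_ocean/C_land = 33.1.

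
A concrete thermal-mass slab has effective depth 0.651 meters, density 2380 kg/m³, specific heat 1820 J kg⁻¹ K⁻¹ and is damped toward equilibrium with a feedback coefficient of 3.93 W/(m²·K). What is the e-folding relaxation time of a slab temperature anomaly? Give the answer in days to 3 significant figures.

8.30 days

Areal heat capacity C = ρ c_p D = 2380 × 1820 × 0.651 = 2.82×10^6 J m⁻² K⁻¹.
Relaxation time τ = C / λ = 2.82×10^6 / 3.93 = 7.18×10^5 s.
In days: 7.18×10^5 s / (86400 s/day) = 8.30 days.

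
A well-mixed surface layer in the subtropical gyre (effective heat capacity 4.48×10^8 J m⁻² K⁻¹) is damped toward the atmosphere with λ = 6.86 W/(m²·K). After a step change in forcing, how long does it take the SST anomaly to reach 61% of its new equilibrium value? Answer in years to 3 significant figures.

1.95 years

Areal heat capacity C = 4.48×10^8 J m⁻² K⁻¹ (given).
τ = C / λ = 4.48×10^8 / 6.86 = 6.53×10^7 s.
Fraction reached: 1 − e^(−t/τ) = 0.61 ⇒ t = −τ ln(1 − 0.61) = τ × 0.942.
t = 6.15×10^7 s = 1.95 years.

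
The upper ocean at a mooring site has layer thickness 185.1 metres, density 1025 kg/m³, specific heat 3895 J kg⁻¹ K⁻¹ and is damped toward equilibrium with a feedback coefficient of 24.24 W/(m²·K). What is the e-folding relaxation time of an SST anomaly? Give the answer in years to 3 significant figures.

0.966 years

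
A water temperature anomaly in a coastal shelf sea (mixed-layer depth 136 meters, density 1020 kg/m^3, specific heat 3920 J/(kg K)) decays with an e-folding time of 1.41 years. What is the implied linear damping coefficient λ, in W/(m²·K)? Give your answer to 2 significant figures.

Areal heat capacity C = ρ c_p D = 1020 × 3920 × 136 = 5.44×10^8 J/(m²·K).
τ = 1.41 years = 4.45×10^7 s.
λ = C / τ = 5.44×10^8 / 4.45×10^7 = 12.2 W/(m²·K).

12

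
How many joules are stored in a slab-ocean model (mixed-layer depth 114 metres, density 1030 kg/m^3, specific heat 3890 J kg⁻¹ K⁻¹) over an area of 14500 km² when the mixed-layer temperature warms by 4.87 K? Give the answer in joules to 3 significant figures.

Areal heat capacity C = ρ c_p D = 1030 × 3890 × 114 = 4.57×10^8 J/(m^2 K).
Heat per unit area: q = C ΔT = 4.57×10^8 × 4.87 = 2.22×10^9 J/m².
Total heat: Q = q × A = 2.22×10^9 × (14500 × 10⁶ m²) = 3.23×10^19 J.

3.23×10^19 J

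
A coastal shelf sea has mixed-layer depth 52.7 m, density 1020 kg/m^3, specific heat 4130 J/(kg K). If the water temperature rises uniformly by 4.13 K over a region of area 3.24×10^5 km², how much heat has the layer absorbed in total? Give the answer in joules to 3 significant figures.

2.97×10^20 J

Areal heat capacity C = ρ c_p D = 1020 × 4130 × 52.7 = 2.22×10^8 J m⁻² K⁻¹.
Heat per unit area: q = C ΔT = 2.22×10^8 × 4.13 = 9.17×10^8 J/m².
Total heat: Q = q × A = 9.17×10^8 × (3.24×10^5 × 10⁶ m²) = 2.97×10^20 J.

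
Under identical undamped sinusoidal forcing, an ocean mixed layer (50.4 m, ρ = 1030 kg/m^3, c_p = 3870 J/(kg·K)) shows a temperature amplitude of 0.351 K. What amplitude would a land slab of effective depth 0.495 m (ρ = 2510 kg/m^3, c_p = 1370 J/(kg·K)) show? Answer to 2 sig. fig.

C_ocean = 2.01×10^8 J/(m²·K); C_land = 1.70×10^6 J/(m²·K).
A ∝ 1/C ⇒ A_land = A_ocean × C_ocean/C_land = 0.351 × 118 = 41.4 K.

41 K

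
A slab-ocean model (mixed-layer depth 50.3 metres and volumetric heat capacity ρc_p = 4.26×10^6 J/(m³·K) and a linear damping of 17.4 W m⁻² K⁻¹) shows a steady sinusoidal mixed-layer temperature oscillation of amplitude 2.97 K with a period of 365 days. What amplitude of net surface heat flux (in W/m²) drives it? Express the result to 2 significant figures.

140

Areal heat capacity C = ρc_p × D = 4.26×10^6 × 50.3 = 2.14×10^8 J/(m^2 K).
ω = 2π / 3.15×10^7 s = 1.99×10^-7 s⁻¹.
√((Cω)² + λ²) = √((42.7)² + 17.4²) = 46.1 W/(m²·K).
F₀ = A × √((Cω)²+λ²) = 2.97 × 46.1 = 137 W/m².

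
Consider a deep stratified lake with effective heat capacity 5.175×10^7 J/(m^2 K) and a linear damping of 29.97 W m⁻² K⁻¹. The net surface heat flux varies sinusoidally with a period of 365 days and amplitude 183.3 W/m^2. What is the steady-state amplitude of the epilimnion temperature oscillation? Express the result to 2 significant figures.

Areal heat capacity C = 5.175×10^7 J/(m^2 K) (given).
Angular frequency ω = 2π / T = 2π / 3.15×10^7 s = 1.99×10^-7 s⁻¹.
√((Cω)² + λ²) = √((10.3)² + 29.97²) = 31.7 W/(m²·K).
Amplitude A = F₀ / √((Cω)²+λ²) = 183.3 / 31.7 = 5.78 K.

5.8 K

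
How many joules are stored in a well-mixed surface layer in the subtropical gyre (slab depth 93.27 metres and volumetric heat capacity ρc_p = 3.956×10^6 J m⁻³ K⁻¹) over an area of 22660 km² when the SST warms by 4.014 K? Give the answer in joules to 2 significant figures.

3.4×10^19 J

Areal heat capacity C = ρc_p × D = 3.956×10^6 × 93.27 = 3.69×10^8 J/(m²·K).
Heat per unit area: q = C ΔT = 3.69×10^8 × 4.014 = 1.48×10^9 J/m².
Total heat: Q = q × A = 1.48×10^9 × (22660 × 10⁶ m²) = 3.36×10^19 J.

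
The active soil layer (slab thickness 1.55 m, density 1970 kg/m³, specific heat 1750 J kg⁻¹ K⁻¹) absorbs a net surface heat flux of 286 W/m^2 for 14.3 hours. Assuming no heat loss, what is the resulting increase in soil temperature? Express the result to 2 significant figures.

2.8 K

Areal heat capacity C = ρ c_p D = 1970 × 1750 × 1.55 = 5.34×10^6 J/(m²·K).
Net heat input Q = F Δt = 286 × (14.3 hours × 3600 s/hour) = 1.47×10^7 J/m².
ΔT = Q / C = 1.47×10^7 / 5.34×10^6 = 2.76 K.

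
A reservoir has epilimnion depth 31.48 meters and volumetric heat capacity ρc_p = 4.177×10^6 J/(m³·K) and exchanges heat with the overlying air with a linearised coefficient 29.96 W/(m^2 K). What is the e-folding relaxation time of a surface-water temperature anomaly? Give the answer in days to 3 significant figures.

Areal heat capacity C = ρc_p × D = 4.177×10^6 × 31.48 = 1.31×10^8 J/(m^2 K).
Relaxation time τ = C / λ = 1.31×10^8 / 29.96 = 4.39×10^6 s.
In days: 4.39×10^6 s / (86400 s/day) = 50.8 days.

50.8 days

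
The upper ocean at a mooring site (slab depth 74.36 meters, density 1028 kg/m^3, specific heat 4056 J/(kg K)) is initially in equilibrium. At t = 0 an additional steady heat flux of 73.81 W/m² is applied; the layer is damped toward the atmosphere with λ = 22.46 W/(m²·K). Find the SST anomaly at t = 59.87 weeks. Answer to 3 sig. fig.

Areal heat capacity C = ρ c_p D = 1028 × 4056 × 74.36 = 3.10×10^8 J m⁻² K⁻¹.
τ = C / λ = 3.10×10^8 / 22.46 = 1.38×10^7 s.
Equilibrium anomaly ΔT_eq = F / λ = 73.81 / 22.46 = 3.29 K.
t = 59.87 weeks = 3.62×10^7 s, so t/τ = 2.62.
ΔT(t) = ΔT_eq (1 − e^(−t/τ)) = 3.29 × (1 − e^−2.62) = 3.05 K.

3.05 K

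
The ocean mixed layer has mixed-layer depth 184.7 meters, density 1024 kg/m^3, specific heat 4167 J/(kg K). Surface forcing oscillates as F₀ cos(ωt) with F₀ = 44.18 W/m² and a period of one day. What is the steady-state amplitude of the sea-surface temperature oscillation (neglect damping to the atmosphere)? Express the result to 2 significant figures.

Areal heat capacity C = ρ c_p D = 1024 × 4167 × 184.7 = 7.88×10^8 J/(m²·K).
Angular frequency ω = 2π / T = 2π / 86400 s = 7.27×10^-5 s⁻¹.
Cω = 7.88×10^8 × 7.27×10^-5 = 57300 W/(m²·K).
Amplitude A = F₀ / (Cω) = 44.18 / 57300 = 7.71×10^-4 K.

7.7×10^-4 K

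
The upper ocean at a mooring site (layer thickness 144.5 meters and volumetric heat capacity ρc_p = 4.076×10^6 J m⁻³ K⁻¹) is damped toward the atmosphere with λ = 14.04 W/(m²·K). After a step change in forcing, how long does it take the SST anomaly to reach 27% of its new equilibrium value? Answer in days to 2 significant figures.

150 days

Areal heat capacity C = ρc_p × D = 4.076×10^6 × 144.5 = 5.89×10^8 J/(m^2 K).
τ = C / λ = 5.89×10^8 / 14.04 = 4.20×10^7 s.
Fraction reached: 1 − e^(−t/τ) = 0.27 ⇒ t = −τ ln(1 − 0.27) = τ × 0.315.
t = 1.32×10^7 s = 153 days.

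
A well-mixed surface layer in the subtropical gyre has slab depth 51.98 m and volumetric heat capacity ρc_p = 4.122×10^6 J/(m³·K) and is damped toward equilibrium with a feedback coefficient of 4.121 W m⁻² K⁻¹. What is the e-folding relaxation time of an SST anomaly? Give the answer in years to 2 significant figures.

1.6 years

Areal heat capacity C = ρc_p × D = 4.122×10^6 × 51.98 = 2.14×10^8 J m⁻² K⁻¹.
Relaxation time τ = C / λ = 2.14×10^8 / 4.121 = 5.20×10^7 s.
In years: 5.20×10^7 s / (3.156×10^7 s/year) = 1.65 years.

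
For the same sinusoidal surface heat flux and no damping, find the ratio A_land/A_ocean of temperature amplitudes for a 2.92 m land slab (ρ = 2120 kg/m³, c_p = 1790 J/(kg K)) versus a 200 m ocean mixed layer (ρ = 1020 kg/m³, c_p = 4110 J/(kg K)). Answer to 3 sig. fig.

C_ocean = 1020 × 4110 × 200 = 8.38×10^8 J/(m²·K).
C_land = 2120 × 1790 × 2.92 = 1.11×10^7 J/(m²·K).
Undamped amplitude ∝ 1/C, so A_land/A_ocean = C_ocean/C_land = 75.7.

75.7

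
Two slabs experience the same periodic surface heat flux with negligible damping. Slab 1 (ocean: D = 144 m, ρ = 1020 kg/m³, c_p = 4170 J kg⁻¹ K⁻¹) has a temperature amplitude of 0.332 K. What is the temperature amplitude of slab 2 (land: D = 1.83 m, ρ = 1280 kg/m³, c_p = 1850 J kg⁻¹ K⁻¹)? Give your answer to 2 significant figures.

47 K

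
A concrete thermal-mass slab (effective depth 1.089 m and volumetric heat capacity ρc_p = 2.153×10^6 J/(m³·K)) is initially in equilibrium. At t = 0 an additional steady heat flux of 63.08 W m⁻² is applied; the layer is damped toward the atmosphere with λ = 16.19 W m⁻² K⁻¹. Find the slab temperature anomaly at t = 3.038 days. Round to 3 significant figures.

3.26 K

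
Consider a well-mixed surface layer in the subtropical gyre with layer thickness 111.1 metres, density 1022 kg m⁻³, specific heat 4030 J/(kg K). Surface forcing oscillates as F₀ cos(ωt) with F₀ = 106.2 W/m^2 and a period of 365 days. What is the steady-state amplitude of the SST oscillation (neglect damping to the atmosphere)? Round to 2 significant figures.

1.2 K

Areal heat capacity C = ρ c_p D = 1022 × 4030 × 111.1 = 4.58×10^8 J/(m²·K).
Angular frequency ω = 2π / T = 2π / 3.15×10^7 s = 1.99×10^-7 s⁻¹.
Cω = 4.58×10^8 × 1.99×10^-7 = 91.2 W/(m²·K).
Amplitude A = F₀ / (Cω) = 106.2 / 91.2 = 1.16 K.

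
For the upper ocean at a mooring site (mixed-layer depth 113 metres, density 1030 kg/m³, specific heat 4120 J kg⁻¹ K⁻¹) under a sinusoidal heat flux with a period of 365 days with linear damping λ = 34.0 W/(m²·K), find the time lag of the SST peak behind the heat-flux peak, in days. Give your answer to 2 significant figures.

71 days

Areal heat capacity C = ρ c_p D = 1030 × 4120 × 113 = 4.80×10^8 J/(m^2 K).
ω = 2π / 3.15×10^7 s = 1.99×10^-7 s⁻¹.
Phase lag φ = arctan(Cω/λ) = arctan(95.5/34.0) = 1.23 rad.
Time lag = φ / ω = 1.23 / 1.99×10^-7 = 6.17×10^6 s = 71.4 days.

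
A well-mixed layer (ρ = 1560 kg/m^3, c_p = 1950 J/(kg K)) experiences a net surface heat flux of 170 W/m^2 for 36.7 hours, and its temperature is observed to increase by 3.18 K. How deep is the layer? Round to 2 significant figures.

2.3 m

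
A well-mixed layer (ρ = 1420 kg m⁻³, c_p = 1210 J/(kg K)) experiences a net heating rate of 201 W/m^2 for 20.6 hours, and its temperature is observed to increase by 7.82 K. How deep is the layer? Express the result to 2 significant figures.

1.1 m

Heat input Q = F Δt = 201 × 74200 s = 1.49×10^7 J/m².
Required areal heat capacity C = Q / ΔT = 1.91×10^6 J/(m²·K).
Depth D = C / (ρ c_p) = 1.91×10^6 / (1420 × 1210) = 1.11 m.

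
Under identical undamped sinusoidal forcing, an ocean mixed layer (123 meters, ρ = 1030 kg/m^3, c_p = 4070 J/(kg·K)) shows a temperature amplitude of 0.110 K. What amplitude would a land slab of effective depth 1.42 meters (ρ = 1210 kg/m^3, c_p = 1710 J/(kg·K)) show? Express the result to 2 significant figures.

19 K

C_ocean = 5.16×10^8 J/(m²·K); C_land = 2.94×10^6 J/(m²·K).
A ∝ 1/C ⇒ A_land = A_ocean × C_ocean/C_land = 0.110 × 175 = 19.3 K.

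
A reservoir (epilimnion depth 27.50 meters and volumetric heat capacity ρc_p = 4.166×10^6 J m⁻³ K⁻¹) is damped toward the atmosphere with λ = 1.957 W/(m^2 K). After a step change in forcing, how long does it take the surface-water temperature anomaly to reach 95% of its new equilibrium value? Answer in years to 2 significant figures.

Areal heat capacity C = ρc_p × D = 4.166×10^6 × 27.50 = 1.15×10^8 J m⁻² K⁻¹.
τ = C / λ = 1.15×10^8 / 1.957 = 5.85×10^7 s.
Fraction reached: 1 − e^(−t/τ) = 0.95 ⇒ t = −τ ln(1 − 0.95) = τ × 3.00.
t = 1.75×10^8 s = 5.56 years.

5.6 years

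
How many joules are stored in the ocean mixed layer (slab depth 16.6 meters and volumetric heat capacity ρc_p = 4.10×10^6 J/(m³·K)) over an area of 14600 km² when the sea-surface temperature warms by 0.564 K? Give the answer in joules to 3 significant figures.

Areal heat capacity C = ρc_p × D = 4.10×10^6 × 16.6 = 6.81×10^7 J m⁻² K⁻¹.
Heat per unit area: q = C ΔT = 6.81×10^7 × 0.564 = 3.84×10^7 J/m².
Total heat: Q = q × A = 3.84×10^7 × (14600 × 10⁶ m²) = 5.60×10^17 J.

5.60×10^17 J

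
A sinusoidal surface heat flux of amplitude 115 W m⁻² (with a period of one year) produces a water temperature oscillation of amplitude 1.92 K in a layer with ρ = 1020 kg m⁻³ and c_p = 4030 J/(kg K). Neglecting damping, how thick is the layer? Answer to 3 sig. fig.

73.1 m

ω = 2π / 3.15×10^7 s = 1.99×10^-7 s⁻¹.
Required C = F₀ / (A ω) = 115 / (1.92 × 1.99×10^-7) = 3.01×10^8 J/(m²·K).
D = C / (ρ c_p) = 3.01×10^8 / (1020 × 4030) = 73.1 m.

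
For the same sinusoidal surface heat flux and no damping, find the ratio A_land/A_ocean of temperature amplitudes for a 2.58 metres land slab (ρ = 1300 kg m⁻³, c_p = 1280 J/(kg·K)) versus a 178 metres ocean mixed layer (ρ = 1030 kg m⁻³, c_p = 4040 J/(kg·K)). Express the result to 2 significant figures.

C_ocean = 1030 × 4040 × 178 = 7.41×10^8 J/(m²·K).
C_land = 1300 × 1280 × 2.58 = 4.29×10^6 J/(m²·K).
Undamped amplitude ∝ 1/C, so A_land/A_ocean = C_ocean/C_land = 173.

170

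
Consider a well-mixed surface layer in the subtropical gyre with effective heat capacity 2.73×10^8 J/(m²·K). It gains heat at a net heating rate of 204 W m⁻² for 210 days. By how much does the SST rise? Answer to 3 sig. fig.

13.6 K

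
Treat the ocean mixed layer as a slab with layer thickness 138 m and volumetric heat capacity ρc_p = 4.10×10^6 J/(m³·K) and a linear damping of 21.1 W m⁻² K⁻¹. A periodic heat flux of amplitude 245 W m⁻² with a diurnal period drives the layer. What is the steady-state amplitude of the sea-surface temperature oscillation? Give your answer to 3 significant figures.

Areal heat capacity C = ρc_p × D = 4.10×10^6 × 138 = 5.66×10^8 J/(m^2 K).
Angular frequency ω = 2π / T = 2π / 86400 s = 7.27×10^-5 s⁻¹.
√((Cω)² + λ²) = √((41100)² + 21.1²) = 41100 W/(m²·K).
Amplitude A = F₀ / √((Cω)²+λ²) = 245 / 41100 = 0.00595 K.

0.00595 K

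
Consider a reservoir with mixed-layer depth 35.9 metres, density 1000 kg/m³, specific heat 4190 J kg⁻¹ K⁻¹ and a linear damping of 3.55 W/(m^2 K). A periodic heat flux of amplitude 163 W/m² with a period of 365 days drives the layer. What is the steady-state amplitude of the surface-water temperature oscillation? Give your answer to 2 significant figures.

5.4 K

Areal heat capacity C = ρ c_p D = 1000 × 4190 × 35.9 = 1.50×10^8 J/(m²·K).
Angular frequency ω = 2π / T = 2π / 3.15×10^7 s = 1.99×10^-7 s⁻¹.
√((Cω)² + λ²) = √((30.0)² + 3.55²) = 30.2 W/(m²·K).
Amplitude A = F₀ / √((Cω)²+λ²) = 163 / 30.2 = 5.40 K.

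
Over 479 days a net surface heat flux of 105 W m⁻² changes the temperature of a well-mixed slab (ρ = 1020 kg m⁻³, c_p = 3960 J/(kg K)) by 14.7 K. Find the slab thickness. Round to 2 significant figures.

73 m

Heat input Q = F Δt = 105 × 4.14×10^7 s = 4.35×10^9 J/m².
Required areal heat capacity C = Q / ΔT = 2.96×10^8 J/(m²·K).
Depth D = C / (ρ c_p) = 2.96×10^8 / (1020 × 3960) = 73.2 m.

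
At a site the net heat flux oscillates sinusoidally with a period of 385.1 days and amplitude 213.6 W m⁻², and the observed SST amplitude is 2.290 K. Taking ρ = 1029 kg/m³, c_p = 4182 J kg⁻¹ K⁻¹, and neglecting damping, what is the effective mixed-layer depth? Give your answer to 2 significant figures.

110 m

ω = 2π / 3.33×10^7 s = 1.89×10^-7 s⁻¹.
Required C = F₀ / (A ω) = 213.6 / (2.290 × 1.89×10^-7) = 4.94×10^8 J/(m²·K).
D = C / (ρ c_p) = 4.94×10^8 / (1029 × 4182) = 115 m.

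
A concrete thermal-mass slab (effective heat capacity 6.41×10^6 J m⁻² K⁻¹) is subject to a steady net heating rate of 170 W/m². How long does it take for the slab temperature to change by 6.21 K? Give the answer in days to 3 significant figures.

2.71 days

Areal heat capacity C = 6.41×10^6 J m⁻² K⁻¹ (given).
Time required: Δt = C ΔT / F = 6.41×10^6 × 6.21 / 170 = 2.34×10^5 s.
In days: 2.34×10^5 s / (86400 s/day) = 2.71 days.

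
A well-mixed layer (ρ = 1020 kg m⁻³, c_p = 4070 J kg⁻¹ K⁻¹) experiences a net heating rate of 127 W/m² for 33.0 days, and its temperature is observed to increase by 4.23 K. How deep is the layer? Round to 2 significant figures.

Heat input Q = F Δt = 127 × 2.85×10^6 s = 3.62×10^8 J/m².
Required areal heat capacity C = Q / ΔT = 8.56×10^7 J/(m²·K).
Depth D = C / (ρ c_p) = 8.56×10^7 / (1020 × 4070) = 20.6 m.

21 m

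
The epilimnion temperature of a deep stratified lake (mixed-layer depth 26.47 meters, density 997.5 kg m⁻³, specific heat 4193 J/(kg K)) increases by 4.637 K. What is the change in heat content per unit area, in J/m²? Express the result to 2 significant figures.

5.1×10^8

Areal heat capacity C = ρ c_p D = 997.5 × 4193 × 26.47 = 1.11×10^8 J/(m^2 K).
ΔQ = C ΔT = 1.11×10^8 × 4.637 = 5.13×10^8 J/m².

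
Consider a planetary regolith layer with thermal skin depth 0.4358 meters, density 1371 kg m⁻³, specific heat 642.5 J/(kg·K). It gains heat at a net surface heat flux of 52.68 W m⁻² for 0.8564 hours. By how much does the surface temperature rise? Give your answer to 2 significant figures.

0.42 K

Areal heat capacity C = ρ c_p D = 1371 × 642.5 × 0.4358 = 3.84×10^5 J/(m²·K).
Net heat input Q = F Δt = 52.68 × (0.8564 hours × 3600 s/hour) = 1.62×10^5 J/m².
ΔT = Q / C = 1.62×10^5 / 3.84×10^5 = 0.423 K.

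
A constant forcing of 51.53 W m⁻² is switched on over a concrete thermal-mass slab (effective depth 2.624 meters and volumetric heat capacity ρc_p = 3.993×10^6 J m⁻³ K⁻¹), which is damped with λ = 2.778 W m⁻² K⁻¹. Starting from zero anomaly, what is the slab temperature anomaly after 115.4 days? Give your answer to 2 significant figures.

17 K

Areal heat capacity C = ρc_p × D = 3.993×10^6 × 2.624 = 1.05×10^7 J/(m²·K).
τ = C / λ = 1.05×10^7 / 2.778 = 3.77×10^6 s.
Equilibrium anomaly ΔT_eq = F / λ = 51.53 / 2.778 = 18.5 K.
t = 115.4 days = 9.97×10^6 s, so t/τ = 2.64.
ΔT(t) = ΔT_eq (1 − e^(−t/τ)) = 18.5 × (1 − e^−2.64) = 17.2 K.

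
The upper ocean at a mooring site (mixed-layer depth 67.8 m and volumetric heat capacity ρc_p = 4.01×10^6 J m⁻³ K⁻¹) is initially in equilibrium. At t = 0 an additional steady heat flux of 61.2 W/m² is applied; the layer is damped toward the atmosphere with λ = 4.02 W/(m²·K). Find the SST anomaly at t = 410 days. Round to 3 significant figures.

Areal heat capacity C = ρc_p × D = 4.01×10^6 × 67.8 = 2.72×10^8 J/(m^2 K).
τ = C / λ = 2.72×10^8 / 4.02 = 6.76×10^7 s.
Equilibrium anomaly ΔT_eq = F / λ = 61.2 / 4.02 = 15.2 K.
t = 410 days = 3.54×10^7 s, so t/τ = 0.524.
ΔT(t) = ΔT_eq (1 − e^(−t/τ)) = 15.2 × (1 − e^−0.524) = 6.21 K.

6.21 K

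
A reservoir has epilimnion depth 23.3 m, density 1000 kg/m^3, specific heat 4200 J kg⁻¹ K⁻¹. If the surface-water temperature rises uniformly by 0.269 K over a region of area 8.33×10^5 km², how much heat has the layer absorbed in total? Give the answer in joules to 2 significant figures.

2.2×10^19 J

Areal heat capacity C = ρ c_p D = 1000 × 4200 × 23.3 = 9.79×10^7 J/(m^2 K).
Heat per unit area: q = C ΔT = 9.79×10^7 × 0.269 = 2.63×10^7 J/m².
Total heat: Q = q × A = 2.63×10^7 × (8.33×10^5 × 10⁶ m²) = 2.19×10^19 J.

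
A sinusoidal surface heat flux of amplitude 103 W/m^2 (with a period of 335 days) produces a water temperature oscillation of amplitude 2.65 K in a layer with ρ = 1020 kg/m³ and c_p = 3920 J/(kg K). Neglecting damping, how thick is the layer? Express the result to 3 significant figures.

ω = 2π / 2.89×10^7 s = 2.17×10^-7 s⁻¹.
Required C = F₀ / (A ω) = 103 / (2.65 × 2.17×10^-7) = 1.79×10^8 J/(m²·K).
D = C / (ρ c_p) = 1.79×10^8 / (1020 × 3920) = 44.8 m.

44.8 m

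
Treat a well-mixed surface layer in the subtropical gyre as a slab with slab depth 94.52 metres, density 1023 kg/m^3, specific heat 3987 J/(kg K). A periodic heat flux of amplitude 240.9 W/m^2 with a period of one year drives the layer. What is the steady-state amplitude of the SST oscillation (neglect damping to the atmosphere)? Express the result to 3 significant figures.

Areal heat capacity C = ρ c_p D = 1023 × 3987 × 94.52 = 3.86×10^8 J m⁻² K⁻¹.
Angular frequency ω = 2π / T = 2π / 3.15×10^7 s = 1.99×10^-7 s⁻¹.
Cω = 3.86×10^8 × 1.99×10^-7 = 76.8 W/(m²·K).
Amplitude A = F₀ / (Cω) = 240.9 / 76.8 = 3.14 K.

3.14 K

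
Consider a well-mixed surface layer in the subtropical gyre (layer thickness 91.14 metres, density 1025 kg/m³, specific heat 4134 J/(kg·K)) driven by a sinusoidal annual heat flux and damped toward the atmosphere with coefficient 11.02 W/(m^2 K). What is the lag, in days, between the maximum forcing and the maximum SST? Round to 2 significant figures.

Areal heat capacity C = ρ c_p D = 1025 × 4134 × 91.14 = 3.86×10^8 J/(m²·K).
ω = 2π / 3.15×10^7 s = 1.99×10^-7 s⁻¹.
Phase lag φ = arctan(Cω/λ) = arctan(76.9/11.02) = 1.43 rad.
Time lag = φ / ω = 1.43 / 1.99×10^-7 = 7.17×10^6 s = 83.0 days.

83 days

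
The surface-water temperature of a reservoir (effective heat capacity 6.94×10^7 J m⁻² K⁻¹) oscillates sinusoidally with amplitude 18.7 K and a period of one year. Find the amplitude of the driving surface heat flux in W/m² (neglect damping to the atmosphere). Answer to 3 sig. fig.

259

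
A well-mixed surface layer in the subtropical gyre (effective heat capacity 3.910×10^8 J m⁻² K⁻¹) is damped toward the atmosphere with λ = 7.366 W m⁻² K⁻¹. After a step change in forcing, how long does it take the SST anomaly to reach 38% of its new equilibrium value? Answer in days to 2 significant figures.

Areal heat capacity C = 3.910×10^8 J m⁻² K⁻¹ (given).
τ = C / λ = 3.91×10^8 / 7.366 = 5.31×10^7 s.
Fraction reached: 1 − e^(−t/τ) = 0.38 ⇒ t = −τ ln(1 − 0.38) = τ × 0.478.
t = 2.54×10^7 s = 294 days.

290 days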